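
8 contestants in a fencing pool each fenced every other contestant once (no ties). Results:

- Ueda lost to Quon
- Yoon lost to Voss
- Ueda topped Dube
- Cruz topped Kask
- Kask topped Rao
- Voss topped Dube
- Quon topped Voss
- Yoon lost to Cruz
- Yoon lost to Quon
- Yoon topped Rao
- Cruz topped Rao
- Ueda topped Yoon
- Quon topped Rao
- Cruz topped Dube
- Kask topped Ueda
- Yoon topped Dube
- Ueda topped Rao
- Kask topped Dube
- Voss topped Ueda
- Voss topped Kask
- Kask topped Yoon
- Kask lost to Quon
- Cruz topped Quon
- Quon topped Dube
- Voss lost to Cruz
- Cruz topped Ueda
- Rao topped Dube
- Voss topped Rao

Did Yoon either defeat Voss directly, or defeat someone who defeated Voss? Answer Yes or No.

Yoon did not beat Voss directly.
Yoon beat Rao, Dube, but each of them lost to Voss. No two-step path.

No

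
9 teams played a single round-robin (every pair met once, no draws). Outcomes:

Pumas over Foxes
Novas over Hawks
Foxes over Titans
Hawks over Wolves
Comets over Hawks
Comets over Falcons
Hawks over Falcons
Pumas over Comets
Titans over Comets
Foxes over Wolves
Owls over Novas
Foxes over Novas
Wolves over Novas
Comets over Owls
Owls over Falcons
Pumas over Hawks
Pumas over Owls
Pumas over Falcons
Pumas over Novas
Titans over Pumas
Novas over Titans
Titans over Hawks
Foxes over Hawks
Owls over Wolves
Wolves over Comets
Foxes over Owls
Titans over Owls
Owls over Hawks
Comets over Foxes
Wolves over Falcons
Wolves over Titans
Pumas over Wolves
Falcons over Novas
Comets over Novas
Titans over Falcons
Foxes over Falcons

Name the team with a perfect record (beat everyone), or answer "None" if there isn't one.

None

Highest win total is Pumas with 7 (out of 8 possible).
Pumas lost to Titans, so no team went undefeated.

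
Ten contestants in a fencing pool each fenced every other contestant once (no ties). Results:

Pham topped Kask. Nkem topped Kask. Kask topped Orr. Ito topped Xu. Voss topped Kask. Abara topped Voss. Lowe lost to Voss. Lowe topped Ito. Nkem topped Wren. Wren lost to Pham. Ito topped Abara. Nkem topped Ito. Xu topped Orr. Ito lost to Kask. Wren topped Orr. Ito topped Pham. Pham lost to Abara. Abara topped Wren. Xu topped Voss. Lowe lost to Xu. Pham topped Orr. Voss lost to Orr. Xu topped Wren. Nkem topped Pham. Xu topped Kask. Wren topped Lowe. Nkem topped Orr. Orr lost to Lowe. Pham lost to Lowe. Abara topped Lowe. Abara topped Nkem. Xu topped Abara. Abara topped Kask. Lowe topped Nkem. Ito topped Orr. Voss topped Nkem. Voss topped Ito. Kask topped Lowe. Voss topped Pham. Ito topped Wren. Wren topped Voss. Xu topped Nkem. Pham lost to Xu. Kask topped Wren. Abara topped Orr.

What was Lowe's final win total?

4

Lowe's results: beat Pham, Nkem, Ito, Orr; lost to Voss, Kask, Wren, Abara, Xu.
That is 4 wins.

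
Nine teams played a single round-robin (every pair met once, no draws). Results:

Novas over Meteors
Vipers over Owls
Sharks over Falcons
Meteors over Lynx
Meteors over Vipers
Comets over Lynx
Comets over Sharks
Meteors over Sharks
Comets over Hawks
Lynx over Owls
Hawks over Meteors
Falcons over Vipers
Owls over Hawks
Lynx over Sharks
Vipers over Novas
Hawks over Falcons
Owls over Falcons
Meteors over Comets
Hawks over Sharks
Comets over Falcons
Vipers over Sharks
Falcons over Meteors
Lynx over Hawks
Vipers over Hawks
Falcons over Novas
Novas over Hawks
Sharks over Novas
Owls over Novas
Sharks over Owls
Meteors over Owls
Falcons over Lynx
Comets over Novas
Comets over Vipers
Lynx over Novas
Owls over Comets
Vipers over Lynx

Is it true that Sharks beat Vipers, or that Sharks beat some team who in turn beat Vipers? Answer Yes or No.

Yes

Sharks did not beat Vipers directly.
Sharks beat Owls, Falcons, Novas. Of those, Falcons beat Vipers.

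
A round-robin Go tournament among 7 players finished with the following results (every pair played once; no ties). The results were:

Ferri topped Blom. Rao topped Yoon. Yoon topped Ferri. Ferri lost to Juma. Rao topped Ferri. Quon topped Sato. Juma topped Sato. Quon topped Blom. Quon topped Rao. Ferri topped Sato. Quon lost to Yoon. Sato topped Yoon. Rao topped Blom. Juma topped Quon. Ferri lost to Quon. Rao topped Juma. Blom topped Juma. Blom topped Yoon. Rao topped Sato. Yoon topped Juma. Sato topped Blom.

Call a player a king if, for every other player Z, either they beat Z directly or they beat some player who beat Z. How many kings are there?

Blom cannot reach Rao in two steps.
Sato cannot reach Rao in two steps.
Rao reaches everyone (king).
Quon reaches everyone (king).
Yoon reaches everyone (king).
Ferri cannot reach Rao, Quon in two steps.
Juma reaches everyone (king).
Kings: Rao, Quon, Yoon, Juma — 4.

4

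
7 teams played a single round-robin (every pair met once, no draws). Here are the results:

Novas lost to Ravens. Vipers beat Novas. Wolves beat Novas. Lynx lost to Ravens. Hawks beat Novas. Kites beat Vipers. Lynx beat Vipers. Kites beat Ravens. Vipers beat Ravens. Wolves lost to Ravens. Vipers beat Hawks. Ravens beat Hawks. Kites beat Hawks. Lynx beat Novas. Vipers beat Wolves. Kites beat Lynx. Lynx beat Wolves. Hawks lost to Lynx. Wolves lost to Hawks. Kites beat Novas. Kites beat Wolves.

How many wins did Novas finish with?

Novas' results: beat no one; lost to Wolves, Vipers, Hawks, Kites, Ravens, Lynx.
That is 0 wins.

0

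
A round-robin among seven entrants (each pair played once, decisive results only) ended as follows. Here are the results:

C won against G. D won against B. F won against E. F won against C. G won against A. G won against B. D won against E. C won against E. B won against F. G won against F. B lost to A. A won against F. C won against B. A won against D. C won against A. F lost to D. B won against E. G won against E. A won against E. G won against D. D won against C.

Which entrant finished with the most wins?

G

Win totals: A 4, B 2, C 4, D 4, E 0, F 2, G 5.
G leads with 5 wins (next highest: 4).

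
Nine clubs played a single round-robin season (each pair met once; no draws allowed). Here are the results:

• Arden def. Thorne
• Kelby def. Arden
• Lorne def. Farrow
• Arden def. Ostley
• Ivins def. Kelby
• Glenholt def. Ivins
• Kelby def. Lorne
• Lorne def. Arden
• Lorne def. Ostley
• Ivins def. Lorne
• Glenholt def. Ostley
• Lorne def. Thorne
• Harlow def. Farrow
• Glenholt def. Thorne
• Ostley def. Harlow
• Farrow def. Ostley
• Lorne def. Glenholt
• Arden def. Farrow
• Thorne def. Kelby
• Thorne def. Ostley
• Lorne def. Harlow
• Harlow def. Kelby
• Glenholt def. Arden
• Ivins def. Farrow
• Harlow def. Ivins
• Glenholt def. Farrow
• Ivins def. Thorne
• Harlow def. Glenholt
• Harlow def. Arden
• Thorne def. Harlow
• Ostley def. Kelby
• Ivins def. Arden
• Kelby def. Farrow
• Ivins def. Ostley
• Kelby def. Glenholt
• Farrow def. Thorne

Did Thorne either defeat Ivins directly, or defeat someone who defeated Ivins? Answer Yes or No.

Thorne did not beat Ivins directly.
Thorne beat Kelby, Harlow, Ostley. Of those, Harlow beat Ivins.

Yes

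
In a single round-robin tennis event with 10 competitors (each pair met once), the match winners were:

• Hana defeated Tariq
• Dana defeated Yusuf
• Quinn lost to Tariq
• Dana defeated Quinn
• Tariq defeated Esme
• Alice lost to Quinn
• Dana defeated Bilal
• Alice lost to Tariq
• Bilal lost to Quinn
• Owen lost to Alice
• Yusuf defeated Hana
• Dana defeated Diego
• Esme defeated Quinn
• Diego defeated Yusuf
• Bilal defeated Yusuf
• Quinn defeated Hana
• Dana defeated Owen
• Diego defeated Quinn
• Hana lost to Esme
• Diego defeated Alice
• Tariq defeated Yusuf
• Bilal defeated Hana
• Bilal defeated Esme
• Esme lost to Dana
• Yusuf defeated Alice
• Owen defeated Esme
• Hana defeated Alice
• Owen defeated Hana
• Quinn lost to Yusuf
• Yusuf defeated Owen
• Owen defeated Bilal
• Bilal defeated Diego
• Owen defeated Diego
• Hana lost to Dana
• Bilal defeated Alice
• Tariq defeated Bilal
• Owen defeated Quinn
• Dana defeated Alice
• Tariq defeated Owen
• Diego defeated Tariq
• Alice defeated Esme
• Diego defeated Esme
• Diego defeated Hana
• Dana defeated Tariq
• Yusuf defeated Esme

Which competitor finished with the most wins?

Win totals: Tariq 6, Hana 2, Esme 2, Yusuf 5, Owen 5, Quinn 3, Alice 2, Dana 9, Diego 6, Bilal 5.
Dana leads with 9 wins (next highest: 6).

Dana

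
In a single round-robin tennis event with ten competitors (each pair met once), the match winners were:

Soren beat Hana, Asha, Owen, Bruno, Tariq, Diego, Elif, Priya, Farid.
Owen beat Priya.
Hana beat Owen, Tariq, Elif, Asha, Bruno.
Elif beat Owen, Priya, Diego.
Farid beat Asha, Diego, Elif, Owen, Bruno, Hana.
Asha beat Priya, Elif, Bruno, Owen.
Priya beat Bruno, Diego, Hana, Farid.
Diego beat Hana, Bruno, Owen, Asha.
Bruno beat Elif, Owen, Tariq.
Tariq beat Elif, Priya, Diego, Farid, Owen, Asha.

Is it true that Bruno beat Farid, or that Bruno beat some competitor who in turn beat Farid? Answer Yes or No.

Bruno did not beat Farid directly.
Bruno beat Owen, Tariq, Elif. Of those, Tariq beat Farid.

Yes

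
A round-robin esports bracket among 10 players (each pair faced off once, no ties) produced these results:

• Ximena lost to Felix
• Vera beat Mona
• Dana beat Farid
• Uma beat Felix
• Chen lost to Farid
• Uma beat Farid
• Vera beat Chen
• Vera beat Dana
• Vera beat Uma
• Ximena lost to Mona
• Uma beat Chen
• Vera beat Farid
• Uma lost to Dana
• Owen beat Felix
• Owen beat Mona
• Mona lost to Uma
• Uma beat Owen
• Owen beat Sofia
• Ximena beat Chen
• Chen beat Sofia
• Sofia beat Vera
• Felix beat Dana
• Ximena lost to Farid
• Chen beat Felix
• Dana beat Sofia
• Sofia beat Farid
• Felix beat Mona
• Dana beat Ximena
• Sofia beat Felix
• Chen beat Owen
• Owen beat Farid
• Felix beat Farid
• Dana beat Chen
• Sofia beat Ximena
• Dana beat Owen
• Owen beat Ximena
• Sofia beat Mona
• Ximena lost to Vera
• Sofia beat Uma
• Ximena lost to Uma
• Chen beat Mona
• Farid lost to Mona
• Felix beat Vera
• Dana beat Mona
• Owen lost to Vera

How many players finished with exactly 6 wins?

Win totals: Sofia 6, Owen 5, Felix 5, Mona 2, Ximena 1, Farid 2, Chen 4, Vera 7, Dana 7, Uma 6.
Exactly 6: Sofia, Uma — 2 players.

2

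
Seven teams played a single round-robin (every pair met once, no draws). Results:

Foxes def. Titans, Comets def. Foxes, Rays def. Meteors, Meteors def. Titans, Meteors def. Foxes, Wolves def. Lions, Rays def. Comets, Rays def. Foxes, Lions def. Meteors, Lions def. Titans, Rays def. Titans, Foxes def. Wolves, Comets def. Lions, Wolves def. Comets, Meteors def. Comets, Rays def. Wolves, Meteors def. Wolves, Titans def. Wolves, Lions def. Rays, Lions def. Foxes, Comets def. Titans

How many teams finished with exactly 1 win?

Win totals: Titans 1, Lions 4, Comets 3, Wolves 2, Rays 5, Meteors 4, Foxes 2.
Exactly 1: Titans — 1 team.

1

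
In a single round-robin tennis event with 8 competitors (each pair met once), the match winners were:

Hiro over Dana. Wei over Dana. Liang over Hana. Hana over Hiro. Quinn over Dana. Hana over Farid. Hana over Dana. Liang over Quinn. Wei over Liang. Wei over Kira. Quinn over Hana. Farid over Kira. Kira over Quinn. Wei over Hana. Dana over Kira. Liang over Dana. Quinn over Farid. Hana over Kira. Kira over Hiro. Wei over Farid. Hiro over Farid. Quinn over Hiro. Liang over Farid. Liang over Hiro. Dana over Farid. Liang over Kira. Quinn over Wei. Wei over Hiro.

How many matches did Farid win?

1

Farid's results: beat Kira; lost to Dana, Wei, Liang, Hana, Quinn, Hiro.
That is 1 win.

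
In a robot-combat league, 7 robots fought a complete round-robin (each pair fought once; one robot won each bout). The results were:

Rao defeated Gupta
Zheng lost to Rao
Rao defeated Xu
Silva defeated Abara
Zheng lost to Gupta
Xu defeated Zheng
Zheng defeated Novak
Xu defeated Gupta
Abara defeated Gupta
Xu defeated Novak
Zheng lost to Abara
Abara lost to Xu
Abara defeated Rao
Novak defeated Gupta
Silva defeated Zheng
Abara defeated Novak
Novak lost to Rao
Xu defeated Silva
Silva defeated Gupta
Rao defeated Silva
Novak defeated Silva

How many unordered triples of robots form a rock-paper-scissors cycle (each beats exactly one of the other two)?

Win totals: Novak 2, Silva 3, Xu 5, Rao 5, Gupta 1, Abara 4, Zheng 1.
A robot with w wins dominates both others in C(w,2) triples; summing gives 1 + 3 + 10 + 10 + 0 + 6 + 0 = 30 transitive triples.
Total triples C(7,3) = 35, so cyclic triples = 35 − 30 = 5.

5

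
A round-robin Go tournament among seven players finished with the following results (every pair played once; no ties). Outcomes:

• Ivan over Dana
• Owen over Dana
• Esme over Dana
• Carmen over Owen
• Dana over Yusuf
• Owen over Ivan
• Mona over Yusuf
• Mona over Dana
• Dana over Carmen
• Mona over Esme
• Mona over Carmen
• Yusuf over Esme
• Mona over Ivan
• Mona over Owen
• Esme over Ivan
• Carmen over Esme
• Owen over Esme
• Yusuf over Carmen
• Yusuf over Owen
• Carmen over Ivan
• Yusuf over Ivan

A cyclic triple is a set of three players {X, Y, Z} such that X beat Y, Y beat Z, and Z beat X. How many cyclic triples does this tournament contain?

6

Win totals: Carmen 3, Esme 2, Mona 6, Dana 2, Owen 3, Yusuf 4, Ivan 1.
A player with w wins dominates both others in C(w,2) triples; summing gives 3 + 1 + 15 + 1 + 3 + 6 + 0 = 29 transitive triples.
Total triples C(7,3) = 35, so cyclic triples = 35 − 29 = 6.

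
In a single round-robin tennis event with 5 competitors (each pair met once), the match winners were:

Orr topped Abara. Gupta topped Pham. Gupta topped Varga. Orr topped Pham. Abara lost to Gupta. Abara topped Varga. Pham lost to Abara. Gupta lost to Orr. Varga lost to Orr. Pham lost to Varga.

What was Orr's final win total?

4

Orr's results: beat Abara, Pham, Varga, Gupta; lost to no one.
That is 4 wins.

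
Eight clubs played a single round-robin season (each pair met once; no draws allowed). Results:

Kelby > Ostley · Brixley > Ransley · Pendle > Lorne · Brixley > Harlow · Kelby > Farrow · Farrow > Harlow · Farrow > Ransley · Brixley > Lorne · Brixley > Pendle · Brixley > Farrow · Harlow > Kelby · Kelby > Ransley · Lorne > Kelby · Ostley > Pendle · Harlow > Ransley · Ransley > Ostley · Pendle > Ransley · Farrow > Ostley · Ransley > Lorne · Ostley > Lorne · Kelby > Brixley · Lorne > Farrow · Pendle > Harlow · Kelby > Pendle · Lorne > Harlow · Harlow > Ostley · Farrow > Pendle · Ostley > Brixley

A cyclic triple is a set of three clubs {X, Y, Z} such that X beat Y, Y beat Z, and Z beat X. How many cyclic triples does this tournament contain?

17

Win totals: Ostley 3, Farrow 4, Brixley 5, Ransley 2, Harlow 3, Lorne 3, Kelby 5, Pendle 3.
A club with w wins dominates both others in C(w,2) triples; summing gives 3 + 6 + 10 + 1 + 3 + 3 + 10 + 3 = 39 transitive triples.
Total triples C(8,3) = 56, so cyclic triples = 56 − 39 = 17.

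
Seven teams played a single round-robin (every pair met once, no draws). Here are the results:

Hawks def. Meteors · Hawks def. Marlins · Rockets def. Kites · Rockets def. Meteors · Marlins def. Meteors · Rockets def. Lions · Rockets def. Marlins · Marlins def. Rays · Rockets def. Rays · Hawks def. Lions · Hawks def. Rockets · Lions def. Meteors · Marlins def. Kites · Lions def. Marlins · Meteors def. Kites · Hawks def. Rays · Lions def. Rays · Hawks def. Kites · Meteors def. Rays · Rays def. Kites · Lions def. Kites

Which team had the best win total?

Hawks

Win totals: Meteors 2, Lions 4, Rockets 5, Rays 1, Marlins 3, Hawks 6, Kites 0.
Hawks leads with 6 wins (next highest: 5).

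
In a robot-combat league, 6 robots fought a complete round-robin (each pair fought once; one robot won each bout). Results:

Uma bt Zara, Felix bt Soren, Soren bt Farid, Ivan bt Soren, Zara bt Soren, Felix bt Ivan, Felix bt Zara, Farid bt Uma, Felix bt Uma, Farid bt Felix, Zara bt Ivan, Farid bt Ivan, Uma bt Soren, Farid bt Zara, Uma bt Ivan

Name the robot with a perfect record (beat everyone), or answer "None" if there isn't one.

None

Highest win total is Felix with 4 (out of 5 possible).
Felix lost to Farid, so no robot went undefeated.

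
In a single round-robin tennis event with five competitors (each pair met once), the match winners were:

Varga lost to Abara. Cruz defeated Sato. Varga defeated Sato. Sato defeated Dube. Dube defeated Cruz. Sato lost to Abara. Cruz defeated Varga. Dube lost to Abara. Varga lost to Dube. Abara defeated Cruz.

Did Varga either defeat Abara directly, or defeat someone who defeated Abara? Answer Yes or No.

Varga did not beat Abara directly.
Varga beat Sato, but each of them lost to Abara. No two-step path.

No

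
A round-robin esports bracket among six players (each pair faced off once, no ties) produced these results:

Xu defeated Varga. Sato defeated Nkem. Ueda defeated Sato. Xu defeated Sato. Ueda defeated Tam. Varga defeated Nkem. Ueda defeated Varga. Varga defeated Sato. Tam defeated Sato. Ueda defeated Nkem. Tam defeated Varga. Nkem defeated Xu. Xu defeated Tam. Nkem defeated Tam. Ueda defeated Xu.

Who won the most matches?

Ueda

Win totals: Varga 2, Tam 2, Xu 3, Ueda 5, Sato 1, Nkem 2.
Ueda leads with 5 wins (next highest: 3).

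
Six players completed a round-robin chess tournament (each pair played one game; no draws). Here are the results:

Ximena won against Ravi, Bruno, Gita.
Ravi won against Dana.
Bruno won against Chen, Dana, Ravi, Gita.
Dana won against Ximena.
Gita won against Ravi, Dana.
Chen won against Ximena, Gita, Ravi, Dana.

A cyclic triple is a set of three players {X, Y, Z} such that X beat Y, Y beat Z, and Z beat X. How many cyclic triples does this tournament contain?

4

Of the C(6,3) = 20 triples, the cyclic ones are: {Dana, Ximena, Bruno}; {Dana, Ximena, Ravi}; {Dana, Ximena, Gita}; {Ximena, Chen, Bruno}.
That is 4.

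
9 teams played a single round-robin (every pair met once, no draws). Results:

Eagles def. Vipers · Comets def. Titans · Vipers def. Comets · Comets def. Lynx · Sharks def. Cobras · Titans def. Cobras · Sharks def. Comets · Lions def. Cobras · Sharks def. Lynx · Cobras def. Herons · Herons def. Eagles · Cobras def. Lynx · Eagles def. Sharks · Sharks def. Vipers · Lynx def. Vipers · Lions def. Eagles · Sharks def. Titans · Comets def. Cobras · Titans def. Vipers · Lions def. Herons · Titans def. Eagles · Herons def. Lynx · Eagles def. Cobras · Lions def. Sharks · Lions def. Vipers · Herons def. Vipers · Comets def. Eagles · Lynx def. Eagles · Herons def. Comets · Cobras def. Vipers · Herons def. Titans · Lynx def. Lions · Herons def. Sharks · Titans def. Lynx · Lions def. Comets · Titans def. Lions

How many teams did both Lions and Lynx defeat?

Lions beat: Herons, Vipers, Cobras, Eagles, Comets, Sharks.
Lynx beat: Vipers, Eagles, Lions.
Both beat: Vipers, Eagles — 2.

2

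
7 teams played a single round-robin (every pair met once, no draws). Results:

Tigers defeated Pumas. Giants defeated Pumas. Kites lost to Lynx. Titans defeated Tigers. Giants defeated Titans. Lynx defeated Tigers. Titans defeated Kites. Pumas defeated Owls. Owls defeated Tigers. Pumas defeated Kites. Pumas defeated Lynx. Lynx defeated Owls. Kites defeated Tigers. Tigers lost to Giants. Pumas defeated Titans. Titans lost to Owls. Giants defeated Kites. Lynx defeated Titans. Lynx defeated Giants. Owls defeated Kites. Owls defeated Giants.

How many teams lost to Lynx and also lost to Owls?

4

Lynx beat: Kites, Titans, Giants, Tigers, Owls.
Owls beat: Kites, Titans, Giants, Tigers.
Both beat: Kites, Titans, Giants, Tigers — 4.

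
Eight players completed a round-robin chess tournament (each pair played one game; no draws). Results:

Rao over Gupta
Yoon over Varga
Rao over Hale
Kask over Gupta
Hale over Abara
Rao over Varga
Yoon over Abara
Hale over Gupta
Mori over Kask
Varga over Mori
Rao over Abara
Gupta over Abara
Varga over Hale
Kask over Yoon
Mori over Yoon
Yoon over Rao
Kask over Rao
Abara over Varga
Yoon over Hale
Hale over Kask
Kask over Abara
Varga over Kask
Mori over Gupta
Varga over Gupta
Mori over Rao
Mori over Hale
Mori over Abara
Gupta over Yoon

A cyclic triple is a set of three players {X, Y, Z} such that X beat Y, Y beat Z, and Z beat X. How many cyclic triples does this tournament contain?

13

Win totals: Abara 1, Rao 4, Gupta 2, Hale 3, Kask 4, Varga 4, Yoon 4, Mori 6.
A player with w wins dominates both others in C(w,2) triples; summing gives 0 + 6 + 1 + 3 + 6 + 6 + 6 + 15 = 43 transitive triples.
Total triples C(8,3) = 56, so cyclic triples = 56 − 43 = 13.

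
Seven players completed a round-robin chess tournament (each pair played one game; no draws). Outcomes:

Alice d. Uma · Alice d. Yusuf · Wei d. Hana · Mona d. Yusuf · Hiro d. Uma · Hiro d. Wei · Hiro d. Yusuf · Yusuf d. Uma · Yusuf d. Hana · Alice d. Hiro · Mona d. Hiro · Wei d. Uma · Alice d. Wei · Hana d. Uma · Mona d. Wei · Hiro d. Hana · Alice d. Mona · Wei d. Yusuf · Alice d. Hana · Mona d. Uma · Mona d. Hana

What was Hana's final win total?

1

Hana's results: beat Uma; lost to Yusuf, Alice, Hiro, Wei, Mona.
That is 1 win.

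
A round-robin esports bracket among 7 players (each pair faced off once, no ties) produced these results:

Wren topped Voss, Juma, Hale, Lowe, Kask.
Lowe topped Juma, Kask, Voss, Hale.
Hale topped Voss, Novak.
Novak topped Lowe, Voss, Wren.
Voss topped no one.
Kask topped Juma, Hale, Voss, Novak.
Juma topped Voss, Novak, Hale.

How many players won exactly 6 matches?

Win totals: Wren 5, Novak 3, Kask 4, Hale 2, Lowe 4, Voss 0, Juma 3.
No player has exactly 6 wins.

0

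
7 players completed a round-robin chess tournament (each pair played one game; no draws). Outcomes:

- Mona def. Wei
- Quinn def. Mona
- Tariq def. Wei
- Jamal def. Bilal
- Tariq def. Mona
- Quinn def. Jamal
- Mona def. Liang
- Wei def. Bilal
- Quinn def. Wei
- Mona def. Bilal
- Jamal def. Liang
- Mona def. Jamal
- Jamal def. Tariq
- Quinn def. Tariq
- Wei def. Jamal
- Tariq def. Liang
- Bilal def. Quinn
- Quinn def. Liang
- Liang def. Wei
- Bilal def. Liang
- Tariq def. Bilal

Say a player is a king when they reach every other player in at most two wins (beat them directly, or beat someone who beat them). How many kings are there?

5

Jamal reaches everyone (king).
Liang cannot reach Quinn, Tariq, Mona in two steps.
Wei cannot reach Mona in two steps.
Quinn reaches everyone (king).
Tariq reaches everyone (king).
Mona reaches everyone (king).
Bilal reaches everyone (king).
Kings: Jamal, Quinn, Tariq, Mona, Bilal — 5.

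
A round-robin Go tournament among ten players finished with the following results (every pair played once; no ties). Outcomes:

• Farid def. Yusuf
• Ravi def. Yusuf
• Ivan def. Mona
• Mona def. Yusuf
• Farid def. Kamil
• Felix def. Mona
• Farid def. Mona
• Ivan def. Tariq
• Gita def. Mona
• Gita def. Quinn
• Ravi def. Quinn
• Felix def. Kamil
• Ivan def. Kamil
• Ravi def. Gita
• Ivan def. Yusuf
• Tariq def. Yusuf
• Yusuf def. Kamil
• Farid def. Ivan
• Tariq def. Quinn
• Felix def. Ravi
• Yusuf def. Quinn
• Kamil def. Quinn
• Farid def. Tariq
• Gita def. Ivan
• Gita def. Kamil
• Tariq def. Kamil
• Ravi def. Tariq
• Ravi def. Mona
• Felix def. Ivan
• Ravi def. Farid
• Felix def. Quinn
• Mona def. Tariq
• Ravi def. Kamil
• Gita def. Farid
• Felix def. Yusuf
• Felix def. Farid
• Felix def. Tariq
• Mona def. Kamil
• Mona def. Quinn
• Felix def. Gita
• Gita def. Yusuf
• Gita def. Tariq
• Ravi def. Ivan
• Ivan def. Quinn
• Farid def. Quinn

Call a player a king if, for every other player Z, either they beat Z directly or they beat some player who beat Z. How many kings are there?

1

Tariq cannot reach Gita, Farid, Felix, Ivan, Mona, Ravi in two steps.
Gita cannot reach Felix, Ravi in two steps.
Yusuf cannot reach Tariq, Gita, Farid, Felix, Ivan, Mona, Ravi in two steps.
Farid cannot reach Gita, Felix, Ravi in two steps.
Felix reaches everyone (king).
Ivan cannot reach Gita, Farid, Felix, Ravi in two steps.
Kamil cannot reach Tariq, Gita, Yusuf, Farid, Felix, Ivan, Mona, Ravi in two steps.
Quinn cannot reach Tariq, Gita, Yusuf, Farid, Felix, Ivan, Kamil, Mona, Ravi in two steps.
Mona cannot reach Gita, Farid, Felix, Ivan, Ravi in two steps.
Ravi cannot reach Felix in two steps.
Kings: Felix — 1.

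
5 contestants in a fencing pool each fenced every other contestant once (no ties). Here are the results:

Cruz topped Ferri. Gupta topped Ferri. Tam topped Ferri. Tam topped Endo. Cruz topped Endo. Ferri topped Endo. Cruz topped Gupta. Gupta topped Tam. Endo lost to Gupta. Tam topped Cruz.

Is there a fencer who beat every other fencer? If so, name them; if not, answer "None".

None

Highest win total is Tam with 3 (out of 4 possible).
Tam lost to Gupta, so no fencer went undefeated.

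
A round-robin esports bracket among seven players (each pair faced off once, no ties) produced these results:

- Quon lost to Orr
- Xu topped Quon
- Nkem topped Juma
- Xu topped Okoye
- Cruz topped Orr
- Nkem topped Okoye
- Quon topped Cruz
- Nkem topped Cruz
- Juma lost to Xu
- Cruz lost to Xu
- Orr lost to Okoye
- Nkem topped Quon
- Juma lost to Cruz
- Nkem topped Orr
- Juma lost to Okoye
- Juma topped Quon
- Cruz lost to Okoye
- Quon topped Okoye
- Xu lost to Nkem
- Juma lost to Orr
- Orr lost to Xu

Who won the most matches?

Nkem

Win totals: Orr 2, Cruz 2, Quon 2, Juma 1, Okoye 3, Nkem 6, Xu 5.
Nkem leads with 6 wins (next highest: 5).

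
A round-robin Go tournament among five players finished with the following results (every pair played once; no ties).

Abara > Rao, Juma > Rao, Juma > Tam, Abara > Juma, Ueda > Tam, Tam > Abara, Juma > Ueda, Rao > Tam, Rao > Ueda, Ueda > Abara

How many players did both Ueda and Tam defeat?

1

Ueda beat: Abara, Tam.
Tam beat: Abara.
Both beat: Abara — 1.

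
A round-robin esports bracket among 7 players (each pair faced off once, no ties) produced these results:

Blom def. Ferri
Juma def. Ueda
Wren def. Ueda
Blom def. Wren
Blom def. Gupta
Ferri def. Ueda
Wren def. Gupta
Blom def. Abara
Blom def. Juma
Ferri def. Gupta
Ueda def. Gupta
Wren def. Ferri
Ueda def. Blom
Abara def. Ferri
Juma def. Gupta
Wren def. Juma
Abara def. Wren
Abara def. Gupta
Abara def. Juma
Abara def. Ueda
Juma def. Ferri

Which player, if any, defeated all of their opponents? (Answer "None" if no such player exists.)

None

Highest win total is Blom with 5 (out of 6 possible).
Blom lost to Ueda, so no player went undefeated.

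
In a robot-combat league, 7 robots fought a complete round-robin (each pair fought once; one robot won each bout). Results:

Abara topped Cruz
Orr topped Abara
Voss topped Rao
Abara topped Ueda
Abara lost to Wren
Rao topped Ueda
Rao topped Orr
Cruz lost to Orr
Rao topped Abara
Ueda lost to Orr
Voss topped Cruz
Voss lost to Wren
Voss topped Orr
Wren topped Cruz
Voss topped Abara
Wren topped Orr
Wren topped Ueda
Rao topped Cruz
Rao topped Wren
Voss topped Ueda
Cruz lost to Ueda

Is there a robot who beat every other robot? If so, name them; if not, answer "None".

Highest win total is Wren with 5 (out of 6 possible).
Wren lost to Rao, so no robot went undefeated.

None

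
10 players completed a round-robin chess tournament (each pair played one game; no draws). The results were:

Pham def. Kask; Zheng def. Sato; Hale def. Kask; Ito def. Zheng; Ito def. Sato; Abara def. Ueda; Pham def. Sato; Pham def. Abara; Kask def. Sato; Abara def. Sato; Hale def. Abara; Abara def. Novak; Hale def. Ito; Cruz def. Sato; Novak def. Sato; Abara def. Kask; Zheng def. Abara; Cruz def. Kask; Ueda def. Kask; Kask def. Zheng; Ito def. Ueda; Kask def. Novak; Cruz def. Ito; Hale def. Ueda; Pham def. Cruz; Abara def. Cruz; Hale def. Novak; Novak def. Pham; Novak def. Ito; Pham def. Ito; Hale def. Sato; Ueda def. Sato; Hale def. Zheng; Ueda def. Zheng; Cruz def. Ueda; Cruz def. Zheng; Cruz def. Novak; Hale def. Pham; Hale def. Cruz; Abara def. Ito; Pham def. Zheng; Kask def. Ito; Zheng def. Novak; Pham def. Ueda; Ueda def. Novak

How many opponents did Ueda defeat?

Ueda's results: beat Novak, Sato, Zheng, Kask; lost to Cruz, Hale, Ito, Abara, Pham.
That is 4 wins.

4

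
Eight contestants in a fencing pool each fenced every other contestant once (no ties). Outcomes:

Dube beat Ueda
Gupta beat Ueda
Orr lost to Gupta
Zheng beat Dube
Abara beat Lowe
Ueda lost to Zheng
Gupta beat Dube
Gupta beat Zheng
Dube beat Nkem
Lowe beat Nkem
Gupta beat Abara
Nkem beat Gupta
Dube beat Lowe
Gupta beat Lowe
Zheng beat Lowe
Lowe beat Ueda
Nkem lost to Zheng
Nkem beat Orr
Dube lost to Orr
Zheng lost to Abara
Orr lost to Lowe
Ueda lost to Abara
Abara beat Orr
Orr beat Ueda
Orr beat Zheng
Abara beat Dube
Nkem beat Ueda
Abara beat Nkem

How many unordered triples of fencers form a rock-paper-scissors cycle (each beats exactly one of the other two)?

8

Win totals: Nkem 3, Lowe 3, Orr 3, Dube 3, Gupta 6, Abara 6, Ueda 0, Zheng 4.
A fencer with w wins dominates both others in C(w,2) triples; summing gives 3 + 3 + 3 + 3 + 15 + 15 + 0 + 6 = 48 transitive triples.
Total triples C(8,3) = 56, so cyclic triples = 56 − 48 = 8.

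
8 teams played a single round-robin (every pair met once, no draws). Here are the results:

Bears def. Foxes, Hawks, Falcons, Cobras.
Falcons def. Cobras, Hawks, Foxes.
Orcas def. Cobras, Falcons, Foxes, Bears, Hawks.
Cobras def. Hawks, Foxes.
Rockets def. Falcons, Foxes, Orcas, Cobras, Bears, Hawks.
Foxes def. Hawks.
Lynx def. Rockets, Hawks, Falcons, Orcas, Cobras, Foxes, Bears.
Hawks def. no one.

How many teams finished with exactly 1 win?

Win totals: Foxes 1, Hawks 0, Orcas 5, Bears 4, Cobras 2, Rockets 6, Falcons 3, Lynx 7.
Exactly 1: Foxes — 1 team.

1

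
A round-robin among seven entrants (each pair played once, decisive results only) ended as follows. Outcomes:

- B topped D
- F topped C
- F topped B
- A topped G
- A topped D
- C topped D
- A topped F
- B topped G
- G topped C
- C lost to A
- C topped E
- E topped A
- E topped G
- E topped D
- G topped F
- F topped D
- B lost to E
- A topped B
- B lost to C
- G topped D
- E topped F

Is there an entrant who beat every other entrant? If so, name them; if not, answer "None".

Highest win total is E with 5 (out of 6 possible).
E lost to C, so no entrant went undefeated.

None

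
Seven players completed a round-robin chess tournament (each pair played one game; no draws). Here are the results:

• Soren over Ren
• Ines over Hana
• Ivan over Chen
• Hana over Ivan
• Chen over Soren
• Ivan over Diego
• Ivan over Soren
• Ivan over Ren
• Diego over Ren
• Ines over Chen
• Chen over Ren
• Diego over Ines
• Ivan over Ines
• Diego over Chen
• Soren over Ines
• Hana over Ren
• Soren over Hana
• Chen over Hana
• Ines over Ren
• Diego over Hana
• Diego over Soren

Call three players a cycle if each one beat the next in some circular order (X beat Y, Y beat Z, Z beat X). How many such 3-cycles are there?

5

Win totals: Diego 5, Ren 0, Chen 3, Hana 2, Ines 3, Ivan 5, Soren 3.
A player with w wins dominates both others in C(w,2) triples; summing gives 10 + 0 + 3 + 1 + 3 + 10 + 3 = 30 transitive triples.
Total triples C(7,3) = 35, so cyclic triples = 35 − 30 = 5.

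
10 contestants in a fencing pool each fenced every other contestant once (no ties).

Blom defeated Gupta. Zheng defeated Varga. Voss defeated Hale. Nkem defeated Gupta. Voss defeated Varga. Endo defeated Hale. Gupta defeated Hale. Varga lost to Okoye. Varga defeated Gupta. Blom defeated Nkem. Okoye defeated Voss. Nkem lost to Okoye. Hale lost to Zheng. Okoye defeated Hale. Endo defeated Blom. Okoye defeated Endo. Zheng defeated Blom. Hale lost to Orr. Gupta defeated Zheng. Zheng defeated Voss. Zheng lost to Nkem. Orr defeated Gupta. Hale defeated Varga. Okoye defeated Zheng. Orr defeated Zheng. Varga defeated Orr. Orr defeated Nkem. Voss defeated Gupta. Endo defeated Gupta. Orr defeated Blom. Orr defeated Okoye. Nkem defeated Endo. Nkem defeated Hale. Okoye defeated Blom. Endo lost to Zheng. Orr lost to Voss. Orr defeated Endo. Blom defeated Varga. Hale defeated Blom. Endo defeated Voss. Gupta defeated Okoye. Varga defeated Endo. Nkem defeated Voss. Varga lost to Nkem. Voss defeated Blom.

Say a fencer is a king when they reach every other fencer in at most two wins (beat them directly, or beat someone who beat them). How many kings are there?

7

Varga reaches everyone (king).
Voss reaches everyone (king).
Zheng cannot reach Okoye in two steps.
Okoye reaches everyone (king).
Nkem reaches everyone (king).
Orr reaches everyone (king).
Blom reaches everyone (king).
Endo reaches everyone (king).
Gupta cannot reach Orr in two steps.
Hale cannot reach Voss, Zheng, Okoye in two steps.
Kings: Varga, Voss, Okoye, Nkem, Orr, Blom, Endo — 7.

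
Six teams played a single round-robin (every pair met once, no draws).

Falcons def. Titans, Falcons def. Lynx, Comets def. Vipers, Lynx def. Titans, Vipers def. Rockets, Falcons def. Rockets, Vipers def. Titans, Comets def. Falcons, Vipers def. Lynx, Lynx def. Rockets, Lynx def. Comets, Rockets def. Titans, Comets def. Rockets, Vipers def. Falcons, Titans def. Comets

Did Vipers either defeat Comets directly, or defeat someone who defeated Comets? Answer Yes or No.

Vipers did not beat Comets directly.
Vipers beat Rockets, Titans, Lynx, Falcons. Of those, Titans beat Comets.

Yes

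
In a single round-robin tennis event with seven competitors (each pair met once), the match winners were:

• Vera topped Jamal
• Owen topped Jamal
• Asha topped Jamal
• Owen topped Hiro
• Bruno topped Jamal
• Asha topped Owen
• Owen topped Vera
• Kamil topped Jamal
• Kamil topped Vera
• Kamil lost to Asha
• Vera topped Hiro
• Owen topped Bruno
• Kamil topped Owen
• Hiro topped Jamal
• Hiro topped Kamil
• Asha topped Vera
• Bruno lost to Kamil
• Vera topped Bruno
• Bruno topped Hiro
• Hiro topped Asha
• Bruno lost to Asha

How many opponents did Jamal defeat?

0

Jamal's results: beat no one; lost to Bruno, Kamil, Asha, Vera, Hiro, Owen.
That is 0 wins.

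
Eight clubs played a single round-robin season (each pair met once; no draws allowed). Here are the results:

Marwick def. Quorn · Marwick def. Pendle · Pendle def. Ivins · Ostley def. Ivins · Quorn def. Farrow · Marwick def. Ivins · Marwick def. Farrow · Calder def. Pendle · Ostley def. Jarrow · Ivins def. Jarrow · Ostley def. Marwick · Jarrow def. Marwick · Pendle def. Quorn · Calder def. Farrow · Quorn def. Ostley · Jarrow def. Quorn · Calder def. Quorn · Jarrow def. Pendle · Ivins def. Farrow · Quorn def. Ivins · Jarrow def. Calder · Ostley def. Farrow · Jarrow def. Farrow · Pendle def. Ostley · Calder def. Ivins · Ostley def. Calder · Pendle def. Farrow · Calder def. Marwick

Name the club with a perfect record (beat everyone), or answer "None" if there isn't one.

Highest win total is Ostley with 5 (out of 7 possible).
Ostley lost to Pendle, Quorn, so no club went undefeated.

None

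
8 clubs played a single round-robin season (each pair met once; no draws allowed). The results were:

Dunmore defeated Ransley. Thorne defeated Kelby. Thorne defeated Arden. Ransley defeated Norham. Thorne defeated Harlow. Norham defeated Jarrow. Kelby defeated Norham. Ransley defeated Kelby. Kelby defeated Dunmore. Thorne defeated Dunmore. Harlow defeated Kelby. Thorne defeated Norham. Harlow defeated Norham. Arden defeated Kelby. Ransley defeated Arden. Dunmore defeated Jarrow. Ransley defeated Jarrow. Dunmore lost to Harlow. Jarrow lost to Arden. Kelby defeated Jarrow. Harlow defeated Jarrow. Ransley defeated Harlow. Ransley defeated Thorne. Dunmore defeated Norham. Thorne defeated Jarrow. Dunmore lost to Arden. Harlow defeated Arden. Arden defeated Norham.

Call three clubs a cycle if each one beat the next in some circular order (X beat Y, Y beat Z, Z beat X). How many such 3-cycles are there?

Win totals: Norham 1, Thorne 6, Jarrow 0, Harlow 5, Kelby 3, Dunmore 3, Ransley 6, Arden 4.
A club with w wins dominates both others in C(w,2) triples; summing gives 0 + 15 + 0 + 10 + 3 + 3 + 15 + 6 = 52 transitive triples.
Total triples C(8,3) = 56, so cyclic triples = 56 − 52 = 4.

4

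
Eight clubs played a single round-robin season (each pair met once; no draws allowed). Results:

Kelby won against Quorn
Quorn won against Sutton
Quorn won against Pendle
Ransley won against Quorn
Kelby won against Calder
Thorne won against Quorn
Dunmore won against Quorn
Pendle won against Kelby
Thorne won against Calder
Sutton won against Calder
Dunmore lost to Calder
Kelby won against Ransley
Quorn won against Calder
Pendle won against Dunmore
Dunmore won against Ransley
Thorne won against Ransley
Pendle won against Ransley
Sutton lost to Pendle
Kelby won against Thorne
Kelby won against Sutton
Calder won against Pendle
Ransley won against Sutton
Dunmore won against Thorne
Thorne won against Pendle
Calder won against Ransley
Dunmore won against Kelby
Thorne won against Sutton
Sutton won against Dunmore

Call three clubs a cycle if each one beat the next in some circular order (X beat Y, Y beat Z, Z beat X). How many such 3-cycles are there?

Win totals: Calder 3, Pendle 4, Dunmore 4, Ransley 2, Sutton 2, Quorn 3, Thorne 5, Kelby 5.
A club with w wins dominates both others in C(w,2) triples; summing gives 3 + 6 + 6 + 1 + 1 + 3 + 10 + 10 = 40 transitive triples.
Total triples C(8,3) = 56, so cyclic triples = 56 − 40 = 16.

16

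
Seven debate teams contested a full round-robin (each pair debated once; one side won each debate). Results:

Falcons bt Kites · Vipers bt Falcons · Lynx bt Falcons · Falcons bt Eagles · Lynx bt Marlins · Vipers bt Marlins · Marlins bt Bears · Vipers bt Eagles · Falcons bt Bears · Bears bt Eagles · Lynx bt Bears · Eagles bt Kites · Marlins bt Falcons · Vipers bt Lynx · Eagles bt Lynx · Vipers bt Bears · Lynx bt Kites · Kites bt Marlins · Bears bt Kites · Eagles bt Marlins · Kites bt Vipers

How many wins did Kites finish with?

2

Kites' results: beat Marlins, Vipers; lost to Bears, Eagles, Falcons, Lynx.
That is 2 wins.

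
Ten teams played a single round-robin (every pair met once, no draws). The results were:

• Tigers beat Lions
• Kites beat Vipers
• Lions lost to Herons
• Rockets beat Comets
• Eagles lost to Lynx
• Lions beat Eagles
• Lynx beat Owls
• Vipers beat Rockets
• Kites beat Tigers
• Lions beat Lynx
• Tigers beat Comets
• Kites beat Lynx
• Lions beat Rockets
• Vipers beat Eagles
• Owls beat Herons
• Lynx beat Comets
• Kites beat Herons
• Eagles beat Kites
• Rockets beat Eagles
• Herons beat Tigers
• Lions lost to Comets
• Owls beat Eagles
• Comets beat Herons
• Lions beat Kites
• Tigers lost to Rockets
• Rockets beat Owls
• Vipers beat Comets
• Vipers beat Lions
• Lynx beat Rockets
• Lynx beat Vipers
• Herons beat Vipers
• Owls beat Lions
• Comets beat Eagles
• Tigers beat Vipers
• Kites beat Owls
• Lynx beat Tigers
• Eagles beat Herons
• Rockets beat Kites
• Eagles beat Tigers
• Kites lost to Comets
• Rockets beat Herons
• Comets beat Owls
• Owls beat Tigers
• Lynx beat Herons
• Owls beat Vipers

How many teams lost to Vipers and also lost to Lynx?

3

Vipers beat: Lions, Comets, Eagles, Rockets.
Lynx beat: Herons, Tigers, Comets, Eagles, Rockets, Vipers, Owls.
Both beat: Comets, Eagles, Rockets — 3.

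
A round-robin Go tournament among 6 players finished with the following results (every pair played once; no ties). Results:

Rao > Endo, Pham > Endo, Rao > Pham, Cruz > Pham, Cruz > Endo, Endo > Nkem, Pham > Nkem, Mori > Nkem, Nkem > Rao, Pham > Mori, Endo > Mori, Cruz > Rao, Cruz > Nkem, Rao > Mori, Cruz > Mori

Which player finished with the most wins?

Cruz

Win totals: Rao 3, Cruz 5, Pham 3, Nkem 1, Mori 1, Endo 2.
Cruz leads with 5 wins (next highest: 3).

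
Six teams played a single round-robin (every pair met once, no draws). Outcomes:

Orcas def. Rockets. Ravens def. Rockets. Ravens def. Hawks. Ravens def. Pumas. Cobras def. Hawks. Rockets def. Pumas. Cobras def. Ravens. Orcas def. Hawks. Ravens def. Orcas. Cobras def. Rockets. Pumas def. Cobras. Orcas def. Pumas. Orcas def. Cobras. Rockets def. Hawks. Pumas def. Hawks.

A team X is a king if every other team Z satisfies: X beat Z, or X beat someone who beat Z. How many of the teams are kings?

3

Ravens reaches everyone (king).
Pumas cannot reach Orcas in two steps.
Hawks cannot reach Ravens, Pumas, Orcas, Rockets, Cobras in two steps.
Orcas reaches everyone (king).
Rockets cannot reach Ravens, Orcas in two steps.
Cobras reaches everyone (king).
Kings: Ravens, Orcas, Cobras — 3.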